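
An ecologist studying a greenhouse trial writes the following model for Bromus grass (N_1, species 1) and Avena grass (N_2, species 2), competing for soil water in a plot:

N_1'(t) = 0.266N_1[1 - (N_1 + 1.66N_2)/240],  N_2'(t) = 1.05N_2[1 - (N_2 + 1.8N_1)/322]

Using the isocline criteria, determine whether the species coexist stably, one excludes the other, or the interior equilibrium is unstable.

Compare the nullcline intercepts: K1/α12 = 240/1.66 = 145 < K2 = 322; K2/α21 = 322/1.8 = 179 < K1 = 240.
Since both are reversed, neither can invade when rare; the interior point is a saddle.

unstable coexistence (outcome depends on initial conditions)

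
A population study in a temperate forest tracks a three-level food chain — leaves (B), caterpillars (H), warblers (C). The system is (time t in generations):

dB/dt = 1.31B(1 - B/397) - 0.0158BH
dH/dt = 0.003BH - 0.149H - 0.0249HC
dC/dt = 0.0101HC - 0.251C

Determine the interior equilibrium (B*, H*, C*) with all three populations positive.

From dC/dt = 0: 0.0101H* = 0.251, so H* = 24.9.
From dB/dt = 0: 1.31(1 - B*/397) = 0.0158·24.9, giving B* = 397·(1 - 0.3) = 278.
From dH/dt = 0: 0.003·278 - 0.149 = 0.0249C*, so C* = 0.685/0.0249 = 27.5.

B* ≈ 278, H* ≈ 24.9, C* ≈ 27.5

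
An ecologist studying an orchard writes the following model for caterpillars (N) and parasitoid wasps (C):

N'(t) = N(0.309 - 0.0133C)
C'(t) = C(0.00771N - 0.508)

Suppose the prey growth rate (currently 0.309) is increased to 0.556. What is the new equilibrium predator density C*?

At the interior fixed point, setting dN/dt = 0 with N > 0 fixes C* = (prey growth rate)/(NC coefficient) — independent of the other coefficients.
With the change, C* = 0.556/0.0133 = 41.8; it rises from 23.2.

C* ≈ 41.8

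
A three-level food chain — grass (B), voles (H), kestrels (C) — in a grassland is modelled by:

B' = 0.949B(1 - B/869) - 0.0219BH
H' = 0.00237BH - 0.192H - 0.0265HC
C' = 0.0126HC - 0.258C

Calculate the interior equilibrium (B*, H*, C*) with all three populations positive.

From dC/dt = 0: 0.0126H* = 0.258, so H* = 20.5.
From dB/dt = 0: 0.949(1 - B*/869) = 0.0219·20.5, giving B* = 869·(1 - 0.473) = 458.
From dH/dt = 0: 0.00237·458 - 0.192 = 0.0265C*, so C* = 0.894/0.0265 = 33.7.

B* ≈ 458, H* ≈ 20.5, C* ≈ 33.7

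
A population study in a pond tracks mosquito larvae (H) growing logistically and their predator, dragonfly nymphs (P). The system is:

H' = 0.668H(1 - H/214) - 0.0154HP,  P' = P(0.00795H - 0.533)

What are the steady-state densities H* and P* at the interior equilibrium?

H* ≈ 67, P* ≈ 29.8

From dP/dt = 0 with P > 0: 0.00795H* = 0.533, so H* = 67.
Substitute into dH/dt = 0: 0.668(1 - 67/214) = 0.0154P*.
The bracket is 0.687, giving P* = 0.459/0.0154 = 29.8.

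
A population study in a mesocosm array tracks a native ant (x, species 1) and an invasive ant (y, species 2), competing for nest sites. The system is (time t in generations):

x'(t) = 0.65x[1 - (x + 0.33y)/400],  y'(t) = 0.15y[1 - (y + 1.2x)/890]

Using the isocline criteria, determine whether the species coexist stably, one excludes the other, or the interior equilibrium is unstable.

stable coexistence

Compare the nullcline intercepts: K1/α12 = 400/0.33 = 1210 > K2 = 890; K2/α21 = 890/1.2 = 742 > K1 = 400.
Since both inequalities hold, each species can invade when rare, so the interior equilibrium is stable.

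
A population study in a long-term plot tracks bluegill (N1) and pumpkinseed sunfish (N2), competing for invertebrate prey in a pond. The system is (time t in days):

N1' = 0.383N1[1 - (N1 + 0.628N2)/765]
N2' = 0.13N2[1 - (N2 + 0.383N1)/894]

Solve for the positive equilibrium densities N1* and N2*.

N1* ≈ 268, N2* ≈ 791

Setting both brackets to zero gives the nullclines N1 + 0.628N2 = 765 and 0.383N1 + N2 = 894.
Substituting N2 = 894 - 0.383N1 into the first: N1(1 - 0.628·0.383) = 765 - 0.628·894.
So N1* = 204/0.759 = 268, and then N2* = 894 - 0.383·268 = 791.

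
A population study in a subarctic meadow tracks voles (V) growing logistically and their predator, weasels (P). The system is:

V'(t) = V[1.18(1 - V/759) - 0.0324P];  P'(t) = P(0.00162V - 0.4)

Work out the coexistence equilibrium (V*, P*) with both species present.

From dP/dt = 0 with P > 0: 0.00162V* = 0.4, so V* = 247.
Substitute into dV/dt = 0: 1.18(1 - 247/759) = 0.0324P*.
The bracket is 0.675, giving P* = 0.796/0.0324 = 24.6.

V* ≈ 247, P* ≈ 24.6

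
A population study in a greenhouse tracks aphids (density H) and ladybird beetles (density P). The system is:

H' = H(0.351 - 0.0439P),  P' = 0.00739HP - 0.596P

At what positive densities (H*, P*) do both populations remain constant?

H* ≈ 80.6, P* ≈ 8

Set dP/dt = 0 with P > 0: 0.00739H - 0.596 = 0, so H* = 0.596/0.00739 = 80.6.
Set dH/dt = 0 with H > 0: 0.351 - 0.0439P = 0, so P* = 0.351/0.0439 = 8.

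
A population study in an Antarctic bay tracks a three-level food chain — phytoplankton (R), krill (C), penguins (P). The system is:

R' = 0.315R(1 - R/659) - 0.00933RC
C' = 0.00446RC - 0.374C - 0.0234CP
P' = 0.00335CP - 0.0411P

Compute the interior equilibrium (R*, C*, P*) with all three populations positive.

From dP/dt = 0: 0.00335C* = 0.0411, so C* = 12.3.
From dR/dt = 0: 0.315(1 - R*/659) = 0.00933·12.3, giving R* = 659·(1 - 0.363) = 420.
From dC/dt = 0: 0.00446·420 - 0.374 = 0.0234P*, so P* = 1.5/0.0234 = 64.

R* ≈ 420, C* ≈ 12.3, P* ≈ 64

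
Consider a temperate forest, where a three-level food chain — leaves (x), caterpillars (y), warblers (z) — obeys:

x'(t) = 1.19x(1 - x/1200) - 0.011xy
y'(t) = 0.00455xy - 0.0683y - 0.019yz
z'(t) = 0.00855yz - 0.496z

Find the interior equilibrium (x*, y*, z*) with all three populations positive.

From dz/dt = 0: 0.00855y* = 0.496, so y* = 58.
From dx/dt = 0: 1.19(1 - x*/1200) = 0.011·58, giving x* = 1200·(1 - 0.536) = 557.
From dy/dt = 0: 0.00455·557 - 0.0683 = 0.019z*, so z* = 2.46/0.019 = 130.

x* ≈ 557, y* ≈ 58, z* ≈ 130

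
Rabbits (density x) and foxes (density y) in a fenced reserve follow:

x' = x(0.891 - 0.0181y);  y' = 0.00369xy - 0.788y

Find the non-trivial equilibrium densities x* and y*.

Set dy/dt = 0 with y > 0: 0.00369x - 0.788 = 0, so x* = 0.788/0.00369 = 214.
Set dx/dt = 0 with x > 0: 0.891 - 0.0181y = 0, so y* = 0.891/0.0181 = 49.2.

x* ≈ 214, y* ≈ 49.2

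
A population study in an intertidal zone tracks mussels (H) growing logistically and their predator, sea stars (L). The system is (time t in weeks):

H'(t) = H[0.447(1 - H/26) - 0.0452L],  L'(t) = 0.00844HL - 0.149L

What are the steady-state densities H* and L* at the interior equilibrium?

From dL/dt = 0 with L > 0: 0.00844H* = 0.149, so H* = 17.7.
Substitute into dH/dt = 0: 0.447(1 - 17.7/26) = 0.0452L*.
The bracket is 0.321, giving L* = 0.143/0.0452 = 3.17.

H* ≈ 17.7, L* ≈ 3.17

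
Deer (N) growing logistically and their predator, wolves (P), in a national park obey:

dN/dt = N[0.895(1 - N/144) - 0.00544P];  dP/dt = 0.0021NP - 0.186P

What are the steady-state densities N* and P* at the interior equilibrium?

N* ≈ 88.6, P* ≈ 63.3

From dP/dt = 0 with P > 0: 0.0021N* = 0.186, so N* = 88.6.
Substitute into dN/dt = 0: 0.895(1 - 88.6/144) = 0.00544P*.
The bracket is 0.385, giving P* = 0.345/0.00544 = 63.3.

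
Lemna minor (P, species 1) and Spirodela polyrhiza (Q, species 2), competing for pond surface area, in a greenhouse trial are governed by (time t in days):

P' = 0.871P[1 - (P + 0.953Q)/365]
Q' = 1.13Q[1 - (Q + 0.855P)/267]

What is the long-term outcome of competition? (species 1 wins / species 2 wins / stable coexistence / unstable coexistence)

Compare the nullcline intercepts: K1/α12 = 365/0.953 = 383 > K2 = 267; K2/α21 = 267/0.855 = 312 < K1 = 365.
Since the inequalities point opposite ways, species 1 can invade but species 2 cannot.

species 1 excludes species 2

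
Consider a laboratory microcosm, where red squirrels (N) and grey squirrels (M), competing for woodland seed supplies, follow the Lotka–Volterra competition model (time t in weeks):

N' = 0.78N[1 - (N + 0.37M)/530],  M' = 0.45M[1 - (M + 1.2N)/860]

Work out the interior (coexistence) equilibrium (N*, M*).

Setting both brackets to zero gives the nullclines N + 0.37M = 530 and 1.2N + M = 860.
Substituting M = 860 - 1.2N into the first: N(1 - 0.37·1.2) = 530 - 0.37·860.
So N* = 212/0.556 = 381, and then M* = 860 - 1.2·381 = 403.

N* ≈ 381, M* ≈ 403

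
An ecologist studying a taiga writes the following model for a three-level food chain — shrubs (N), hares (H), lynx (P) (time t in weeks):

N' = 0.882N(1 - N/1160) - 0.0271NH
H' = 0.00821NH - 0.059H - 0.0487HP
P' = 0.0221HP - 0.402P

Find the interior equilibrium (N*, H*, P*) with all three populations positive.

From dP/dt = 0: 0.0221H* = 0.402, so H* = 18.2.
From dN/dt = 0: 0.882(1 - N*/1160) = 0.0271·18.2, giving N* = 1160·(1 - 0.559) = 512.
From dH/dt = 0: 0.00821·512 - 0.059 = 0.0487P*, so P* = 4.14/0.0487 = 85.

N* ≈ 512, H* ≈ 18.2, P* ≈ 85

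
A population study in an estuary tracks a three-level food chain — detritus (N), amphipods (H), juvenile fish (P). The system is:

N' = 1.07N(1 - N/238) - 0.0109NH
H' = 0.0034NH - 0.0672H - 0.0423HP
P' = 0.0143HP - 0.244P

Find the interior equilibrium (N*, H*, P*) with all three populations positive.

From dP/dt = 0: 0.0143H* = 0.244, so H* = 17.1.
From dN/dt = 0: 1.07(1 - N*/238) = 0.0109·17.1, giving N* = 238·(1 - 0.174) = 197.
From dH/dt = 0: 0.0034·197 - 0.0672 = 0.0423P*, so P* = 0.601/0.0423 = 14.2.

N* ≈ 197, H* ≈ 17.1, P* ≈ 14.2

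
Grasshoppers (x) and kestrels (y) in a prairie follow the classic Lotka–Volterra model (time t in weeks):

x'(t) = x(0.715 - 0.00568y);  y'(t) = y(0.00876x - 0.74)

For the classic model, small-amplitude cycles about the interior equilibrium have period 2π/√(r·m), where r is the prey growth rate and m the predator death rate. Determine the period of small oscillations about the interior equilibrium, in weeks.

Here r = 0.715 and m = 0.74, so r·m = 0.529.
ω = √0.529 = 0.727 per week, hence T = 2π/ω ≈ 8.64 weeks.

T ≈ 8.64 weeks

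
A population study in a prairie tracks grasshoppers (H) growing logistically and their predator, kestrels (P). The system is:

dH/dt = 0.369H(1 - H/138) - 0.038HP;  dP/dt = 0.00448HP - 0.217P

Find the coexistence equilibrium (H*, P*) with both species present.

H* ≈ 48.4, P* ≈ 6.3

From dP/dt = 0 with P > 0: 0.00448H* = 0.217, so H* = 48.4.
Substitute into dH/dt = 0: 0.369(1 - 48.4/138) = 0.038P*.
The bracket is 0.649, giving P* = 0.239/0.038 = 6.3.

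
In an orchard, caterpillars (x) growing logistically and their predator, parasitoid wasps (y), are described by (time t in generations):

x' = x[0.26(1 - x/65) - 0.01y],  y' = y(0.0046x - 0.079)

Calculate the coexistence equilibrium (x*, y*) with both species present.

From dy/dt = 0 with y > 0: 0.0046x* = 0.079, so x* = 17.2.
Substitute into dx/dt = 0: 0.26(1 - 17.2/65) = 0.01y*.
The bracket is 0.736, giving y* = 0.191/0.01 = 19.1.

x* ≈ 17.2, y* ≈ 19.1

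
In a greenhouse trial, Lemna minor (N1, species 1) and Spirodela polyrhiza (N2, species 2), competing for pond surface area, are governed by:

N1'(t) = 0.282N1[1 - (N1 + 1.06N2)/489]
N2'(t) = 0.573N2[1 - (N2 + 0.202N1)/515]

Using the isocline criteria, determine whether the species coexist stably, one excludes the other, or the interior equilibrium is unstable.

Compare the nullcline intercepts: K1/α12 = 489/1.06 = 461 < K2 = 515; K2/α21 = 515/0.202 = 2550 > K1 = 489.
Since the inequalities point opposite ways, species 2 can invade but species 1 cannot.

species 2 excludes species 1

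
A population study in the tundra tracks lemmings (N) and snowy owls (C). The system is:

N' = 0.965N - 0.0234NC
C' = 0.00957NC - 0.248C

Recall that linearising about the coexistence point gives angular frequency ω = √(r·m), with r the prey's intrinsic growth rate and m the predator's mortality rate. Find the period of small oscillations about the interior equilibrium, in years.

Here r = 0.965 and m = 0.248, so r·m = 0.239.
ω = √0.239 = 0.489 per year, hence T = 2π/ω ≈ 12.8 years.

T ≈ 12.8 years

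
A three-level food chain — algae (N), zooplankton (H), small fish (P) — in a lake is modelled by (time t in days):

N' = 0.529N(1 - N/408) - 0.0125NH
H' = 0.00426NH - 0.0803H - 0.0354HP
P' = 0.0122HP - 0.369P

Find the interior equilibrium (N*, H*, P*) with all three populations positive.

N* ≈ 116, H* ≈ 30.2, P* ≈ 11.7

From dP/dt = 0: 0.0122H* = 0.369, so H* = 30.2.
From dN/dt = 0: 0.529(1 - N*/408) = 0.0125·30.2, giving N* = 408·(1 - 0.715) = 116.
From dH/dt = 0: 0.00426·116 - 0.0803 = 0.0354P*, so P* = 0.416/0.0354 = 11.7.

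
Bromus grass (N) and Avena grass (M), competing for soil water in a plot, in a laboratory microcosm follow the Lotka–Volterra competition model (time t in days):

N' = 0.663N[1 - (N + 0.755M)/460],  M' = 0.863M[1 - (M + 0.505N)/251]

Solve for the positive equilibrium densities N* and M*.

Setting both brackets to zero gives the nullclines N + 0.755M = 460 and 0.505N + M = 251.
Substituting M = 251 - 0.505N into the first: N(1 - 0.755·0.505) = 460 - 0.755·251.
So N* = 270/0.619 = 437, and then M* = 251 - 0.505·437 = 30.2.

N* ≈ 437, M* ≈ 30.2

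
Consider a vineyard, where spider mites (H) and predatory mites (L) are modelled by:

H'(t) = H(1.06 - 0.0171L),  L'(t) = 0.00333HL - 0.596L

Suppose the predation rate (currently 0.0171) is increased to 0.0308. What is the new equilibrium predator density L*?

At the interior fixed point, setting dH/dt = 0 with H > 0 fixes L* = (prey growth rate)/(HL coefficient) — independent of the other coefficients.
With the change, L* = 1.06/0.0308 = 34.4; it falls from 62.

L* ≈ 34.4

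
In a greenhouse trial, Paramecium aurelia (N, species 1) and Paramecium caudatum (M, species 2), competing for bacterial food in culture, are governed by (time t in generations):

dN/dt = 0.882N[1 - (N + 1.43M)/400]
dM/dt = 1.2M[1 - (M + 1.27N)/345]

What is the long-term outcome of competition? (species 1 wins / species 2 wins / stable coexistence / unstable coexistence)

Compare the nullcline intercepts: K1/α12 = 400/1.43 = 280 < K2 = 345; K2/α21 = 345/1.27 = 272 < K1 = 400.
Since both are reversed, neither can invade when rare; the interior point is a saddle.

unstable coexistence (outcome depends on initial conditions)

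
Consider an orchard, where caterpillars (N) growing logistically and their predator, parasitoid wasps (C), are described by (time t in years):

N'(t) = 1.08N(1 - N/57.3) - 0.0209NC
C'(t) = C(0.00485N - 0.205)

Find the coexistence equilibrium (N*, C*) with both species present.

From dC/dt = 0 with C > 0: 0.00485N* = 0.205, so N* = 42.3.
Substitute into dN/dt = 0: 1.08(1 - 42.3/57.3) = 0.0209C*.
The bracket is 0.262, giving C* = 0.283/0.0209 = 13.6.

N* ≈ 42.3, C* ≈ 13.6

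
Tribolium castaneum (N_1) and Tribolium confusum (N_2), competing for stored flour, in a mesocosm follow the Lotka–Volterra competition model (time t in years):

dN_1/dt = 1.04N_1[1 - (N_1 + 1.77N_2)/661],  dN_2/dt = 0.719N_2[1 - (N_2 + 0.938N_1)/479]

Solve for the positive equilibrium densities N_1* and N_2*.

N_1* ≈ 283, N_2* ≈ 214

Setting both brackets to zero gives the nullclines N_1 + 1.77N_2 = 661 and 0.938N_1 + N_2 = 479.
Substituting N_2 = 479 - 0.938N_1 into the first: N_1(1 - 1.77·0.938) = 661 - 1.77·479.
So N_1* = -187/-0.66 = 283, and then N_2* = 479 - 0.938·283 = 214.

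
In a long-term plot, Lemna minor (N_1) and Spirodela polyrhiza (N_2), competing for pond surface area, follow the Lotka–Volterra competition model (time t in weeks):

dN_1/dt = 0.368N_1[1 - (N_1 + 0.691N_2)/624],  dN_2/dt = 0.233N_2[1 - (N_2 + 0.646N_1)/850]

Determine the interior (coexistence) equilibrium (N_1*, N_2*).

N_1* ≈ 66.2, N_2* ≈ 807

Setting both brackets to zero gives the nullclines N_1 + 0.691N_2 = 624 and 0.646N_1 + N_2 = 850.
Substituting N_2 = 850 - 0.646N_1 into the first: N_1(1 - 0.691·0.646) = 624 - 0.691·850.
So N_1* = 36.7/0.554 = 66.2, and then N_2* = 850 - 0.646·66.2 = 807.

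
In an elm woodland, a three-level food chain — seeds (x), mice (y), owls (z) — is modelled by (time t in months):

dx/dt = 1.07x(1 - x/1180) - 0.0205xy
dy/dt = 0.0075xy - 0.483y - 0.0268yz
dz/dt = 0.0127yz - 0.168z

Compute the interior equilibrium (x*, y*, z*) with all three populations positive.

From dz/dt = 0: 0.0127y* = 0.168, so y* = 13.2.
From dx/dt = 0: 1.07(1 - x*/1180) = 0.0205·13.2, giving x* = 1180·(1 - 0.253) = 881.
From dy/dt = 0: 0.0075·881 - 0.483 = 0.0268z*, so z* = 6.12/0.0268 = 229.

x* ≈ 881, y* ≈ 13.2, z* ≈ 229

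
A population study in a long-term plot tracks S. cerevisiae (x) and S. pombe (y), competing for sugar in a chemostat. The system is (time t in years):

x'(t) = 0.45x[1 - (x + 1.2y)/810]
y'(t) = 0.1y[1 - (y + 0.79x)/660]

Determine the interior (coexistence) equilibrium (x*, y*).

Setting both brackets to zero gives the nullclines x + 1.2y = 810 and 0.79x + y = 660.
Substituting y = 660 - 0.79x into the first: x(1 - 1.2·0.79) = 810 - 1.2·660.
So x* = 18/0.052 = 346, and then y* = 660 - 0.79·346 = 387.

x* ≈ 346, y* ≈ 387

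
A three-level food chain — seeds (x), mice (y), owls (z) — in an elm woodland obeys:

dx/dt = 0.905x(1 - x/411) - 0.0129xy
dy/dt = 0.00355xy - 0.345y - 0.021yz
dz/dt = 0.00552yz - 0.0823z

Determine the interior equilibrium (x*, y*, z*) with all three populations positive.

x* ≈ 324, y* ≈ 14.9, z* ≈ 38.3

From dz/dt = 0: 0.00552y* = 0.0823, so y* = 14.9.
From dx/dt = 0: 0.905(1 - x*/411) = 0.0129·14.9, giving x* = 411·(1 - 0.213) = 324.
From dy/dt = 0: 0.00355·324 - 0.345 = 0.021z*, so z* = 0.804/0.021 = 38.3.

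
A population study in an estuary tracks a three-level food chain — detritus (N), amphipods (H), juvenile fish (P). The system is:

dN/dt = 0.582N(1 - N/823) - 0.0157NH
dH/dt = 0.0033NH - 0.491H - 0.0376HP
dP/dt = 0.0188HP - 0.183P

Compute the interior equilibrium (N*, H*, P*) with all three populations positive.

From dP/dt = 0: 0.0188H* = 0.183, so H* = 9.73.
From dN/dt = 0: 0.582(1 - N*/823) = 0.0157·9.73, giving N* = 823·(1 - 0.263) = 607.
From dH/dt = 0: 0.0033·607 - 0.491 = 0.0376P*, so P* = 1.51/0.0376 = 40.2.

N* ≈ 607, H* ≈ 9.73, P* ≈ 40.2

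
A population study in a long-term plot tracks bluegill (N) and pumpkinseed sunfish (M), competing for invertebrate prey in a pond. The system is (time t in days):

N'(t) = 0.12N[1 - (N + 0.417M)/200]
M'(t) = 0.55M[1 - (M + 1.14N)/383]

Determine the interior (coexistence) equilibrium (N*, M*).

Setting both brackets to zero gives the nullclines N + 0.417M = 200 and 1.14N + M = 383.
Substituting M = 383 - 1.14N into the first: N(1 - 0.417·1.14) = 200 - 0.417·383.
So N* = 40.3/0.525 = 76.8, and then M* = 383 - 1.14·76.8 = 295.

N* ≈ 76.8, M* ≈ 295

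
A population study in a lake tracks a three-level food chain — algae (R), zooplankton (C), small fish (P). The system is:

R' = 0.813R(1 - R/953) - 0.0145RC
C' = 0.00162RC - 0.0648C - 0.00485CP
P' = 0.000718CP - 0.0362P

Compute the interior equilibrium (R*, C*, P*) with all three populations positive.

R* ≈ 96.1, C* ≈ 50.4, P* ≈ 18.7

From dP/dt = 0: 0.000718C* = 0.0362, so C* = 50.4.
From dR/dt = 0: 0.813(1 - R*/953) = 0.0145·50.4, giving R* = 953·(1 - 0.899) = 96.1.
From dC/dt = 0: 0.00162·96.1 - 0.0648 = 0.00485P*, so P* = 0.0908/0.00485 = 18.7.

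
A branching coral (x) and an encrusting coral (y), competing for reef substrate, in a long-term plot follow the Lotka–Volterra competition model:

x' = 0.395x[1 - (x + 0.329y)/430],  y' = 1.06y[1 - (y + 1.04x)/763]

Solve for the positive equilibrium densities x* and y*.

x* ≈ 272, y* ≈ 480

Setting both brackets to zero gives the nullclines x + 0.329y = 430 and 1.04x + y = 763.
Substituting y = 763 - 1.04x into the first: x(1 - 0.329·1.04) = 430 - 0.329·763.
So x* = 179/0.658 = 272, and then y* = 763 - 1.04·272 = 480.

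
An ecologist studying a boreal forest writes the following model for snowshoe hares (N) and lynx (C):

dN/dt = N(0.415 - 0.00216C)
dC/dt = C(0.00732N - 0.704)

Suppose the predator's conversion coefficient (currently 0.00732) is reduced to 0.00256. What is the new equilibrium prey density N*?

At the interior fixed point, setting dC/dt = 0 with C > 0 fixes N* = (predator death rate)/(NC coefficient) — independent of the other coefficients.
With the change, N* = 0.704/0.00256 = 275; it rises from 96.2.

N* ≈ 275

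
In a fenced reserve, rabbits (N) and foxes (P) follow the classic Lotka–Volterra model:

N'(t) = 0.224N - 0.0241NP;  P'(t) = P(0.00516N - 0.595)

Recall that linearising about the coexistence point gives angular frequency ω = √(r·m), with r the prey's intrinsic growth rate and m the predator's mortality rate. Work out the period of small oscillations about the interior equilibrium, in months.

T ≈ 17.2 months

Here r = 0.224 and m = 0.595, so r·m = 0.133.
ω = √0.133 = 0.365 per month, hence T = 2π/ω ≈ 17.2 months.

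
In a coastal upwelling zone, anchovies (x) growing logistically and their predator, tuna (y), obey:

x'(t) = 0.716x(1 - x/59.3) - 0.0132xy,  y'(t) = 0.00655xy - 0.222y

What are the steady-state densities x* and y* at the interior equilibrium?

x* ≈ 33.9, y* ≈ 23.2

From dy/dt = 0 with y > 0: 0.00655x* = 0.222, so x* = 33.9.
Substitute into dx/dt = 0: 0.716(1 - 33.9/59.3) = 0.0132y*.
The bracket is 0.428, giving y* = 0.307/0.0132 = 23.2.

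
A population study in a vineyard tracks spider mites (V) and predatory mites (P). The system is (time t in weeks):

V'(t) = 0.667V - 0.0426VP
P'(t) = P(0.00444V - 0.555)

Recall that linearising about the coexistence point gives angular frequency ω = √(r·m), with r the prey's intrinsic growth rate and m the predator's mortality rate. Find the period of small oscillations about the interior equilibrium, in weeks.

Here r = 0.667 and m = 0.555, so r·m = 0.37.
ω = √0.37 = 0.608 per week, hence T = 2π/ω ≈ 10.3 weeks.

T ≈ 10.3 weeks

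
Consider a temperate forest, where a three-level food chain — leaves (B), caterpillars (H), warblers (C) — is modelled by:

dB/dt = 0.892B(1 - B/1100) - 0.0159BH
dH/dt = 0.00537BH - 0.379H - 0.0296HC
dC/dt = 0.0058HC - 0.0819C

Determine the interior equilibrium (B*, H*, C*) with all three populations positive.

From dC/dt = 0: 0.0058H* = 0.0819, so H* = 14.1.
From dB/dt = 0: 0.892(1 - B*/1100) = 0.0159·14.1, giving B* = 1100·(1 - 0.252) = 823.
From dH/dt = 0: 0.00537·823 - 0.379 = 0.0296C*, so C* = 4.04/0.0296 = 137.

B* ≈ 823, H* ≈ 14.1, C* ≈ 137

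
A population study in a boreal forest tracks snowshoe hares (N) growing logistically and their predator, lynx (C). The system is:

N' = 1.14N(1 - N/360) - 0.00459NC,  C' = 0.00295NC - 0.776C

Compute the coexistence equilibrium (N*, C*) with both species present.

From dC/dt = 0 with C > 0: 0.00295N* = 0.776, so N* = 263.
Substitute into dN/dt = 0: 1.14(1 - 263/360) = 0.00459C*.
The bracket is 0.269, giving C* = 0.307/0.00459 = 66.9.

N* ≈ 263, C* ≈ 66.9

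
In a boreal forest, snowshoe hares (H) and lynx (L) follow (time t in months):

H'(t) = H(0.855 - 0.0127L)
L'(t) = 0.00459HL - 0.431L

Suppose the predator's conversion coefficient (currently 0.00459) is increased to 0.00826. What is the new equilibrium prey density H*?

At the interior fixed point, setting dL/dt = 0 with L > 0 fixes H* = (predator death rate)/(HL coefficient) — independent of the other coefficients.
With the change, H* = 0.431/0.00826 = 52.2; it falls from 93.9.

H* ≈ 52.2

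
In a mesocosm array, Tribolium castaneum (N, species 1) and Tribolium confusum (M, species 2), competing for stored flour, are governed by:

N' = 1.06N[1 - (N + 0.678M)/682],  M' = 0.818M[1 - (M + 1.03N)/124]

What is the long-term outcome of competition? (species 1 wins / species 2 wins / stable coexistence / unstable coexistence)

species 1 excludes species 2

Compare the nullcline intercepts: K1/α12 = 682/0.678 = 1010 > K2 = 124; K2/α21 = 124/1.03 = 120 < K1 = 682.
Since the inequalities point opposite ways, species 1 can invade but species 2 cannot.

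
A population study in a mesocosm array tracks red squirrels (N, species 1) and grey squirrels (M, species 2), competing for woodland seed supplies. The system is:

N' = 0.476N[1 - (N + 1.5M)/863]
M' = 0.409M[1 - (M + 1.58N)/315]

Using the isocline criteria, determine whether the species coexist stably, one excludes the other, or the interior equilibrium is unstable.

species 1 excludes species 2

Compare the nullcline intercepts: K1/α12 = 863/1.5 = 575 > K2 = 315; K2/α21 = 315/1.58 = 199 < K1 = 863.
Since the inequalities point opposite ways, species 1 can invade but species 2 cannot.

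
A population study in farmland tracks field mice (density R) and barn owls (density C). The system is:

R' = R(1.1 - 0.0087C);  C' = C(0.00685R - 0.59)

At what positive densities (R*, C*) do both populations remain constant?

Set dC/dt = 0 with C > 0: 0.00685R - 0.59 = 0, so R* = 0.59/0.00685 = 86.1.
Set dR/dt = 0 with R > 0: 1.1 - 0.0087C = 0, so C* = 1.1/0.0087 = 126.

R* ≈ 86.1, C* ≈ 126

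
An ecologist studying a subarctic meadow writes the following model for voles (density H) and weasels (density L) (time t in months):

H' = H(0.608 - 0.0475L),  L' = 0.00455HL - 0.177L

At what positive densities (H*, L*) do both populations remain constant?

Set dL/dt = 0 with L > 0: 0.00455H - 0.177 = 0, so H* = 0.177/0.00455 = 38.9.
Set dH/dt = 0 with H > 0: 0.608 - 0.0475L = 0, so L* = 0.608/0.0475 = 12.8.

H* ≈ 38.9, L* ≈ 12.8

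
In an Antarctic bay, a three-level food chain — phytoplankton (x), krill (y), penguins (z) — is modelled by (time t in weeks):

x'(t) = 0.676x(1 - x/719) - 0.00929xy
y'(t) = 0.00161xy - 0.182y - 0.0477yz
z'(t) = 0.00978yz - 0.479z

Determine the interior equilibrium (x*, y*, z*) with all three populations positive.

x* ≈ 235, y* ≈ 49, z* ≈ 4.12

From dz/dt = 0: 0.00978y* = 0.479, so y* = 49.
From dx/dt = 0: 0.676(1 - x*/719) = 0.00929·49, giving x* = 719·(1 - 0.673) = 235.
From dy/dt = 0: 0.00161·235 - 0.182 = 0.0477z*, so z* = 0.196/0.0477 = 4.12.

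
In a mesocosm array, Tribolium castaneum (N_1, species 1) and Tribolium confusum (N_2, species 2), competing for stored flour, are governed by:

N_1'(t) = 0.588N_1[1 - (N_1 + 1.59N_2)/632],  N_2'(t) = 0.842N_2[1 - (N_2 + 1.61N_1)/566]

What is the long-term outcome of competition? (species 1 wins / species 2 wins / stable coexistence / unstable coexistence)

Compare the nullcline intercepts: K1/α12 = 632/1.59 = 397 < K2 = 566; K2/α21 = 566/1.61 = 352 < K1 = 632.
Since both are reversed, neither can invade when rare; the interior point is a saddle.

unstable coexistence (outcome depends on initial conditions)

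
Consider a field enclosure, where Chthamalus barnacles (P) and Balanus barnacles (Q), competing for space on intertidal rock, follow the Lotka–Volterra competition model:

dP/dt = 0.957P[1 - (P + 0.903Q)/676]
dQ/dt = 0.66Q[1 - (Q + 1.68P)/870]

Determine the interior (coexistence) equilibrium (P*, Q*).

P* ≈ 212, Q* ≈ 514

Setting both brackets to zero gives the nullclines P + 0.903Q = 676 and 1.68P + Q = 870.
Substituting Q = 870 - 1.68P into the first: P(1 - 0.903·1.68) = 676 - 0.903·870.
So P* = -110/-0.517 = 212, and then Q* = 870 - 1.68·212 = 514.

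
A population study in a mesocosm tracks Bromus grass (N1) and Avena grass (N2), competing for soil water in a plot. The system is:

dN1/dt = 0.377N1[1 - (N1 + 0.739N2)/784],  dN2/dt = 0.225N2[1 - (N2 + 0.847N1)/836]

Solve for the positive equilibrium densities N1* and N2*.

Setting both brackets to zero gives the nullclines N1 + 0.739N2 = 784 and 0.847N1 + N2 = 836.
Substituting N2 = 836 - 0.847N1 into the first: N1(1 - 0.739·0.847) = 784 - 0.739·836.
So N1* = 166/0.374 = 444, and then N2* = 836 - 0.847·444 = 460.

N1* ≈ 444, N2* ≈ 460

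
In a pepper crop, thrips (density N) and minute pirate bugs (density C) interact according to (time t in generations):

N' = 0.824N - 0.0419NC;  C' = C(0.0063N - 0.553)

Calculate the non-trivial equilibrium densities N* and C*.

N* ≈ 87.8, C* ≈ 19.7

Set dC/dt = 0 with C > 0: 0.0063N - 0.553 = 0, so N* = 0.553/0.0063 = 87.8.
Set dN/dt = 0 with N > 0: 0.824 - 0.0419C = 0, so C* = 0.824/0.0419 = 19.7.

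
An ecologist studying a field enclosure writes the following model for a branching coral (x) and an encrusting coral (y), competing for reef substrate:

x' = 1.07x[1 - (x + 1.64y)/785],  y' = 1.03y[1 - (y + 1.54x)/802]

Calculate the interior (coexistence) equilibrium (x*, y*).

x* ≈ 348, y* ≈ 267

Setting both brackets to zero gives the nullclines x + 1.64y = 785 and 1.54x + y = 802.
Substituting y = 802 - 1.54x into the first: x(1 - 1.64·1.54) = 785 - 1.64·802.
So x* = -530/-1.53 = 348, and then y* = 802 - 1.54·348 = 267.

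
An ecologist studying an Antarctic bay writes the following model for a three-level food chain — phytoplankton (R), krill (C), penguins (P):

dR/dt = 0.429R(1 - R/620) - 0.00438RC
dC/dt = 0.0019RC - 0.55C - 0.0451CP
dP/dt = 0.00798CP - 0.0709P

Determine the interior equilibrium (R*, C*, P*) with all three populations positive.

R* ≈ 564, C* ≈ 8.88, P* ≈ 11.6

From dP/dt = 0: 0.00798C* = 0.0709, so C* = 8.88.
From dR/dt = 0: 0.429(1 - R*/620) = 0.00438·8.88, giving R* = 620·(1 - 0.0907) = 564.
From dC/dt = 0: 0.0019·564 - 0.55 = 0.0451P*, so P* = 0.521/0.0451 = 11.6.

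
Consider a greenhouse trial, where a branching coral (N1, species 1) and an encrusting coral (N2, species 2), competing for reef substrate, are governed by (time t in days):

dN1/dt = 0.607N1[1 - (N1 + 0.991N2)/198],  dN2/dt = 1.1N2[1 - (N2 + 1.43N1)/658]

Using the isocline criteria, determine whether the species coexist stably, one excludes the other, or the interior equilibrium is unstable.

species 2 excludes species 1

Compare the nullcline intercepts: K1/α12 = 198/0.991 = 200 < K2 = 658; K2/α21 = 658/1.43 = 460 > K1 = 198.
Since the inequalities point opposite ways, species 2 can invade but species 1 cannot.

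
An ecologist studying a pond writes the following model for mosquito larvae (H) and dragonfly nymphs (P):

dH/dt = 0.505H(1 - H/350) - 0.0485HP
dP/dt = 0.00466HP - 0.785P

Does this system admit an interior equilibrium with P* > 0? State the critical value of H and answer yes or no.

The predator equation gives dP/dt > 0 only when H > 0.785/0.00466 = 168.
Without the predator, H → K = 350. Since 350 > 168, the predator can invade and persist.

Threshold H = 168; K > 168, so yes, the predator persists.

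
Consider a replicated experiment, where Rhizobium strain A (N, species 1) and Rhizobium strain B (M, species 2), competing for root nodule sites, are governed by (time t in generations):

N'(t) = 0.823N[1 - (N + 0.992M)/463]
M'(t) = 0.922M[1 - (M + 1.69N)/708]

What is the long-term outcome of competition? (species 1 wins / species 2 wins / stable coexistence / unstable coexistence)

unstable coexistence (outcome depends on initial conditions)

Compare the nullcline intercepts: K1/α12 = 463/0.992 = 467 < K2 = 708; K2/α21 = 708/1.69 = 419 < K1 = 463.
Since both are reversed, neither can invade when rare; the interior point is a saddle.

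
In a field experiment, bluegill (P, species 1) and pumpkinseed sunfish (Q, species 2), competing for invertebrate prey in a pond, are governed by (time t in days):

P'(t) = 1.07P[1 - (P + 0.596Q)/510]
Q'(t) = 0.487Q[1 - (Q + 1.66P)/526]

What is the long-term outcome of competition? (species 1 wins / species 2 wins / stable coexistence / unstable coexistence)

species 1 excludes species 2

Compare the nullcline intercepts: K1/α12 = 510/0.596 = 856 > K2 = 526; K2/α21 = 526/1.66 = 317 < K1 = 510.
Since the inequalities point opposite ways, species 1 can invade but species 2 cannot.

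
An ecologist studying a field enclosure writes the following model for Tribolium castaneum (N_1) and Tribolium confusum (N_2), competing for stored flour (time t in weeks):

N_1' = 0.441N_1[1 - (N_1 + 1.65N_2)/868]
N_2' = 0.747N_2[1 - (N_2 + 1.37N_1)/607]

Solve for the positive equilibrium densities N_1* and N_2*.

Setting both brackets to zero gives the nullclines N_1 + 1.65N_2 = 868 and 1.37N_1 + N_2 = 607.
Substituting N_2 = 607 - 1.37N_1 into the first: N_1(1 - 1.65·1.37) = 868 - 1.65·607.
So N_1* = -134/-1.26 = 106, and then N_2* = 607 - 1.37·106 = 462.

N_1* ≈ 106, N_2* ≈ 462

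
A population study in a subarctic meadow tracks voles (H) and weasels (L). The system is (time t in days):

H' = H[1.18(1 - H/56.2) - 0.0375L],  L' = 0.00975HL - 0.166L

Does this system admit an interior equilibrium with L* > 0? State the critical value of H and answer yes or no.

The predator equation gives dL/dt > 0 only when H > 0.166/0.00975 = 17.
Without the predator, H → K = 56.2. Since 56.2 > 17, the predator can invade and persist.

Threshold H = 17; K > 17, so yes, the predator persists.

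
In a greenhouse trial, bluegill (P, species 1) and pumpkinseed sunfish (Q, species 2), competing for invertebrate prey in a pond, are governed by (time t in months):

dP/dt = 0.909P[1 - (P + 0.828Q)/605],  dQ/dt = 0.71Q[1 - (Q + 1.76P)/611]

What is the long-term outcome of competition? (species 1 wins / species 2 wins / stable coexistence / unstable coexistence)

species 1 excludes species 2

Compare the nullcline intercepts: K1/α12 = 605/0.828 = 731 > K2 = 611; K2/α21 = 611/1.76 = 347 < K1 = 605.
Since the inequalities point opposite ways, species 1 can invade but species 2 cannot.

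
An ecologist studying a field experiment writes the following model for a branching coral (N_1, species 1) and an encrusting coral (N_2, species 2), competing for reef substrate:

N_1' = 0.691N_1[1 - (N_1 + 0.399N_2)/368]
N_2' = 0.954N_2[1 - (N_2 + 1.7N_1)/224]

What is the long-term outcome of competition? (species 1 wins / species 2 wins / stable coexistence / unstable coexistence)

species 1 excludes species 2

Compare the nullcline intercepts: K1/α12 = 368/0.399 = 922 > K2 = 224; K2/α21 = 224/1.7 = 132 < K1 = 368.
Since the inequalities point opposite ways, species 1 can invade but species 2 cannot.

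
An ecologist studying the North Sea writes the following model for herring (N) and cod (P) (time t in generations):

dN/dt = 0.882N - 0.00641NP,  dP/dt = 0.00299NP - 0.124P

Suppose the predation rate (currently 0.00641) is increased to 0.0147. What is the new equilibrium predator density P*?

P* ≈ 60

At the interior fixed point, setting dN/dt = 0 with N > 0 fixes P* = (prey growth rate)/(NP coefficient) — independent of the other coefficients.
With the change, P* = 0.882/0.0147 = 60; it falls from 138.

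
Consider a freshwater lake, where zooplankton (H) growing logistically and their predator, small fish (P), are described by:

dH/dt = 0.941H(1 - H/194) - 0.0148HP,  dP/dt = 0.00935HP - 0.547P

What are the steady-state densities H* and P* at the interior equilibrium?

H* ≈ 58.5, P* ≈ 44.4

From dP/dt = 0 with P > 0: 0.00935H* = 0.547, so H* = 58.5.
Substitute into dH/dt = 0: 0.941(1 - 58.5/194) = 0.0148P*.
The bracket is 0.698, giving P* = 0.657/0.0148 = 44.4.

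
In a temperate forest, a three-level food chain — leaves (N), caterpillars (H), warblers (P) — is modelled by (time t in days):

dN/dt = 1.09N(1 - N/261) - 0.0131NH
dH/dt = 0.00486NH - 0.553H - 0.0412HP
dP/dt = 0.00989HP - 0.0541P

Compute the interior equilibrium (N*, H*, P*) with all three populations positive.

N* ≈ 244, H* ≈ 5.47, P* ≈ 15.3

From dP/dt = 0: 0.00989H* = 0.0541, so H* = 5.47.
From dN/dt = 0: 1.09(1 - N*/261) = 0.0131·5.47, giving N* = 261·(1 - 0.0657) = 244.
From dH/dt = 0: 0.00486·244 - 0.553 = 0.0412P*, so P* = 0.632/0.0412 = 15.3.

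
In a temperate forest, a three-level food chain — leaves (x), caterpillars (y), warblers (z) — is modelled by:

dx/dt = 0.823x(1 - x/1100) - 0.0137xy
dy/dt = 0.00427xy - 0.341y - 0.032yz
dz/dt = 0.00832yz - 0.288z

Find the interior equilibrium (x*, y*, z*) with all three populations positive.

x* ≈ 466, y* ≈ 34.6, z* ≈ 51.5

From dz/dt = 0: 0.00832y* = 0.288, so y* = 34.6.
From dx/dt = 0: 0.823(1 - x*/1100) = 0.0137·34.6, giving x* = 1100·(1 - 0.576) = 466.
From dy/dt = 0: 0.00427·466 - 0.341 = 0.032z*, so z* = 1.65/0.032 = 51.5.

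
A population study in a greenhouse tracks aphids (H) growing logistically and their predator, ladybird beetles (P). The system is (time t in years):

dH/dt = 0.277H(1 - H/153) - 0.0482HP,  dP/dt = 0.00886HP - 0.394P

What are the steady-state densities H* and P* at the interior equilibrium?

H* ≈ 44.5, P* ≈ 4.08

From dP/dt = 0 with P > 0: 0.00886H* = 0.394, so H* = 44.5.
Substitute into dH/dt = 0: 0.277(1 - 44.5/153) = 0.0482P*.
The bracket is 0.709, giving P* = 0.196/0.0482 = 4.08.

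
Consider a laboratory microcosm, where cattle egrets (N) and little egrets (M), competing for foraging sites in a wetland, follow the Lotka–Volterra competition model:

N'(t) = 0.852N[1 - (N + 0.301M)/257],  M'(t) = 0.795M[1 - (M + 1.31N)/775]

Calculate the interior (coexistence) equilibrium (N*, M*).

Setting both brackets to zero gives the nullclines N + 0.301M = 257 and 1.31N + M = 775.
Substituting M = 775 - 1.31N into the first: N(1 - 0.301·1.31) = 257 - 0.301·775.
So N* = 23.7/0.606 = 39.2, and then M* = 775 - 1.31·39.2 = 724.

N* ≈ 39.2, M* ≈ 724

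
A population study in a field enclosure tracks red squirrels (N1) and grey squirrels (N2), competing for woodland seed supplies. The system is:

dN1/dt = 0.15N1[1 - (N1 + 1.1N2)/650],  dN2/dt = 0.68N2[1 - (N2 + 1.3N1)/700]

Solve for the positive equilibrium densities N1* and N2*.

N1* ≈ 279, N2* ≈ 337

Setting both brackets to zero gives the nullclines N1 + 1.1N2 = 650 and 1.3N1 + N2 = 700.
Substituting N2 = 700 - 1.3N1 into the first: N1(1 - 1.1·1.3) = 650 - 1.1·700.
So N1* = -120/-0.43 = 279, and then N2* = 700 - 1.3·279 = 337.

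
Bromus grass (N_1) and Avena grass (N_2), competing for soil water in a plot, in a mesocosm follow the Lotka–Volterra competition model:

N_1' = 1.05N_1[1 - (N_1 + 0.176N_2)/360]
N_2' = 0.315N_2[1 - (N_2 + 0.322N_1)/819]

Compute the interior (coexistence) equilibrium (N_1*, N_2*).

N_1* ≈ 229, N_2* ≈ 745

Setting both brackets to zero gives the nullclines N_1 + 0.176N_2 = 360 and 0.322N_1 + N_2 = 819.
Substituting N_2 = 819 - 0.322N_1 into the first: N_1(1 - 0.176·0.322) = 360 - 0.176·819.
So N_1* = 216/0.943 = 229, and then N_2* = 819 - 0.322·229 = 745.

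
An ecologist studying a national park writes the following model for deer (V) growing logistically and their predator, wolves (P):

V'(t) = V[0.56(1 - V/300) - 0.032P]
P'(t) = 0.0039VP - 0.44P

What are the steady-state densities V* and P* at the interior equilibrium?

V* ≈ 113, P* ≈ 10.9

From dP/dt = 0 with P > 0: 0.0039V* = 0.44, so V* = 113.
Substitute into dV/dt = 0: 0.56(1 - 113/300) = 0.032P*.
The bracket is 0.624, giving P* = 0.349/0.032 = 10.9.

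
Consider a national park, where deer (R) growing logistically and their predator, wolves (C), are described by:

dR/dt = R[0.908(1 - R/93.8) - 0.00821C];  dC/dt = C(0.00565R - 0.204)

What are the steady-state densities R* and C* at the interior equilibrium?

From dC/dt = 0 with C > 0: 0.00565R* = 0.204, so R* = 36.1.
Substitute into dR/dt = 0: 0.908(1 - 36.1/93.8) = 0.00821C*.
The bracket is 0.615, giving C* = 0.558/0.00821 = 68.

R* ≈ 36.1, C* ≈ 68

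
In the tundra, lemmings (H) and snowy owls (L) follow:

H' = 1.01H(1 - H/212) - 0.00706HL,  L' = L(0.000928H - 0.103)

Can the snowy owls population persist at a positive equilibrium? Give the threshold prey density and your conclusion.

The predator equation gives dL/dt > 0 only when H > 0.103/0.000928 = 111.
Without the predator, H → K = 212. Since 212 > 111, the predator can invade and persist.

Threshold H = 111; K > 111, so yes, the predator persists.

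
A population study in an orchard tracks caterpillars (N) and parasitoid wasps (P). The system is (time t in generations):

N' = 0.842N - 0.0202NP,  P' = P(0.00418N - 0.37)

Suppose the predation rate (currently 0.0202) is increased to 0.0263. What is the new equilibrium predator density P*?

At the interior fixed point, setting dN/dt = 0 with N > 0 fixes P* = (prey growth rate)/(NP coefficient) — independent of the other coefficients.
With the change, P* = 0.842/0.0263 = 32; it falls from 41.7.

P* ≈ 32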